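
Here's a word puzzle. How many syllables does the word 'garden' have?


Break 'garden' into syllables: gar-den -> gar | den = 2 syllables

2 syllables


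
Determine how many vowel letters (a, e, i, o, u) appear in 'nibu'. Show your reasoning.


Vowels in 'nibu': i, u = 2 vowels.

2


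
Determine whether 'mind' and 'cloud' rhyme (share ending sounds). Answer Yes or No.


Rime (stressed vowel + following sounds) of 'mind': -ind = /aɪnd/
Rime of 'cloud': -oud = /aʊd/
/aɪnd/ and /aʊd/ are different ending sounds, so the words do not rhyme.

No


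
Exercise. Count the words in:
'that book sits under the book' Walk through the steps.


Split into words: that | book | sits | under | the | book = 6 words.

6


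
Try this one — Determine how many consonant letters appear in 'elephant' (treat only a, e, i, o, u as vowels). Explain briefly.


Consonants in 'elephant': l, p, h, n, t = 5 consonants.

5


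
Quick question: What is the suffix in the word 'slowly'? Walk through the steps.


The word 'slowly' = 'slow' (root) + '-ly' (suffix). The suffix is '-ly'.

ly


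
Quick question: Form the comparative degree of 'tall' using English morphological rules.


Apply comparative formation (add -er): 'tall' -> 'taller'.

taller


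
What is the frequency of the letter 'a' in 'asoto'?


Letter 'a' in 'asoto': found at position(s) 1 = 1 occurrence(s).

1


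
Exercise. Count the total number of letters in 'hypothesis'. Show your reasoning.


Spell out 'hypothesis' and number each letter: h(1), y(2), p(3), o(4), t(5), h(6), e(7), s(8), i(9), s(10). Total: 10 letters.

10


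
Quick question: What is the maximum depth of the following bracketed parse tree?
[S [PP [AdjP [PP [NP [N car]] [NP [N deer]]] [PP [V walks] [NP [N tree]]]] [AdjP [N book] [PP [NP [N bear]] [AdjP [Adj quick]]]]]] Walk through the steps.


Count bracket nesting levels:
'[' at pos 0: depth = 1
'[' at pos 3: depth = 2
'[' at pos 7: depth = 3
'[' at pos 13: depth = 4
'[' at pos 17: depth = 5
'[' at pos 21: depth = 6
'[' at pos 30: depth = 5
'[' at pos 34: depth = 6
'[' at pos 45: depth = 4
'[' at pos 49: depth = 5
'[' at pos 59: depth = 5
'[' at pos 63: depth = 6
'[' at pos 75: depth = 3
'[' at pos 81: depth = 4
'[' at pos 90: depth = 4
'[' at pos 94: depth = 5
'[' at pos 98: depth = 6
'[' at pos 108: depth = 5
'[' at pos 114: depth = 6
Maximum depth reached: 6

6


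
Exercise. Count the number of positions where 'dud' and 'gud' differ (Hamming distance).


Alignment:
Position 1: 'd' vs 'g' = DIFFER
Position 2: 'u' vs 'u' = match
Position 3: 'd' vs 'd' = match
Total differences: 1

1


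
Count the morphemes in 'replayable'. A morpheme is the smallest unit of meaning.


Decomposition: re- (prefix) + play (root) + -able (suffix) = 3 morpheme(s)

3 morphemes


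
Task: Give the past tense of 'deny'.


Apply rule: Change -y to -ied. 'deny' becomes 'denied'.

denied


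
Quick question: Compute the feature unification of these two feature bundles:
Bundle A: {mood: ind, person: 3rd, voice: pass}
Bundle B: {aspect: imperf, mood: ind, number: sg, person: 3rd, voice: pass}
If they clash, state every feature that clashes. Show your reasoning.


Compare features:
aspect: A=_ vs B=imperf -> unified: imperf
mood: A=ind vs B=ind -> unified: ind
number: A=_ vs B=sg -> unified: sg
person: A=3rd vs B=3rd -> unified: 3rd
voice: A=pass vs B=pass -> unified: pass
No clashes found.

Unified: {aspect: imperf, mood: ind, number: sg, person: 3rd, voice: pass}


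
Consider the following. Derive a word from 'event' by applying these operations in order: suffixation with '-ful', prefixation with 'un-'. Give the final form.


Step 1: Add suffix '-ful' to 'event' = 'eventful'
Step 2: Add prefix 'un-' to 'eventful' = 'uneventful'

uneventful


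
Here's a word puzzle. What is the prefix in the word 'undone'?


The word 'undone' = 'un' (prefix) + 'done' (root). The prefix is 'un'.

un


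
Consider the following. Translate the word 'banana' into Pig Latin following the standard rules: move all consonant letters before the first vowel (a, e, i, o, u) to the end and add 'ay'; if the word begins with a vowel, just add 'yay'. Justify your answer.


'banana': move consonant cluster 'b' to end and add 'ay': 'ananabay'.

ananabay


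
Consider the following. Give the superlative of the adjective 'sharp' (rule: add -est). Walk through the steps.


Apply superlative formation (add -est): 'sharp' -> 'sharpest'.

sharpest


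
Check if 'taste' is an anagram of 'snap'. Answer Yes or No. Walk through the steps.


Sorted letters of 'taste': 'aestt'
Sorted letters of 'snap': 'anps'
They do not match.

No


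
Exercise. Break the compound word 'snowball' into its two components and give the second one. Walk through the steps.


Split 'snowball' into 'snow' + 'ball'. The second part is 'ball'.

ball


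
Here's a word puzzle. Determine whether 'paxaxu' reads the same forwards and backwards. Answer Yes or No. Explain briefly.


Forward: 'paxaxu'
Reversed: 'uxaxap'
They differ.

No


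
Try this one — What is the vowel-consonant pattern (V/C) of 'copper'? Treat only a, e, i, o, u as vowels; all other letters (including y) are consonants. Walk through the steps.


Letter mapping: c = C, o = V, p = C, p = C, e = V, r = C.

CVCCVC


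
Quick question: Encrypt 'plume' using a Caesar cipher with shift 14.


Shift each letter by 14: p -> d, l -> z, u -> i, m -> a, e -> s. Result: 'dzias'.

dzias


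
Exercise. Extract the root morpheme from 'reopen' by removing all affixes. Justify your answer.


Remove prefix 're' from 'reopen' to get root 'open'.

open


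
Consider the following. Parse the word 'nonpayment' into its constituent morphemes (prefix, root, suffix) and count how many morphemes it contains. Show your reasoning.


Step 1: Identify prefix: 'non' (meaning: not)
Step 2: Identify root: 'pay'
Step 3: Identify suffix(es): 'ment'
Decomposition: non- (prefix: not) + pay (root) + -ment (suffix: action/result)
Total morphemes: 3

3 morphemes (non- (prefix: not) + pay (root) + -ment (suffix: action/result))


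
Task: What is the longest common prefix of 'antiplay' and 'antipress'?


Compare from the start: 5 characters match: 'antip'. Mismatch at position 6: 'l' vs 'r'.

antip


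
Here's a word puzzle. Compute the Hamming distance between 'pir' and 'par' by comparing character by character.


Alignment:
Position 1: 'p' vs 'p' = match
Position 2: 'i' vs 'a' = DIFFER
Position 3: 'r' vs 'r' = match
Total differences: 1

1


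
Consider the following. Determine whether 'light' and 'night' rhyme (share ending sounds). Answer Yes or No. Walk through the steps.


Rime (stressed vowel + following sounds) of 'light': -ight = /aɪt/
Rime of 'night': -ight = /aɪt/
/aɪt/ and /aɪt/ are the same ending sound, so the words rhyme.

Yes


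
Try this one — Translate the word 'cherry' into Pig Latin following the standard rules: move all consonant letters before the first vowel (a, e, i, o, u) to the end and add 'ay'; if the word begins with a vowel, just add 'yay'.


'cherry': move consonant cluster 'ch' to end and add 'ay': 'errychay'.

errychay


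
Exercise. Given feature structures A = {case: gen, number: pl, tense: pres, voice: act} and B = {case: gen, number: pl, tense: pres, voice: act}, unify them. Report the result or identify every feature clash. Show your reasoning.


Compare features:
case: A=gen vs B=gen -> unified: gen
number: A=pl vs B=pl -> unified: pl
tense: A=pres vs B=pres -> unified: pres
voice: A=act vs B=act -> unified: act
No clashes found.

Unified: {case: gen, number: pl, tense: pres, voice: act}


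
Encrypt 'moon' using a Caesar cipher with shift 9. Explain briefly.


Shift each letter by 9: m -> v, o -> x, o -> x, n -> w. Result: 'vxxw'.

vxxw


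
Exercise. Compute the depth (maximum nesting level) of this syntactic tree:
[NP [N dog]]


Count bracket nesting levels:
'[' at pos 0: depth = 1
'[' at pos 4: depth = 2
Maximum depth reached: 2

2


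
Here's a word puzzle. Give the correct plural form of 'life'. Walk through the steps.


Apply rule: Change -fe to -ves. 'life' becomes 'lives'.

lives


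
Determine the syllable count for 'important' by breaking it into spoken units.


Break 'important' into syllables: im-por-tant -> im | por | tant = 3 syllables

3 syllables


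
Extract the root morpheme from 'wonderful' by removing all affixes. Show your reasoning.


Remove suffix '-ful' from 'wonderful' to get root 'wonder'.

wonder


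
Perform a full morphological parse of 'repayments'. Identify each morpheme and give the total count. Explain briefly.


Step 1: Identify prefix: 're' (meaning: again)
Step 2: Identify root: 'pay'
Step 3: Identify suffix(es): 'ment, s'
Decomposition: re- (prefix: again) + pay (root) + -ment (suffix: action/result) + -s (plural)
Total morphemes: 4

4 morphemes (re- (prefix: again) + pay (root) + -ment (suffix: action/result) + -s (plural))


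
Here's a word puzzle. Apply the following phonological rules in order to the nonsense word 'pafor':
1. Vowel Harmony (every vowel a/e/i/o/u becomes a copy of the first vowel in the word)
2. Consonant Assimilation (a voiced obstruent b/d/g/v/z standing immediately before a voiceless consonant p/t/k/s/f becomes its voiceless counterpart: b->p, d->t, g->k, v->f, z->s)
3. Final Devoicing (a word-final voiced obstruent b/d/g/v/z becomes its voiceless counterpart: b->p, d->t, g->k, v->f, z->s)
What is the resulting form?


Starting form: 'pafor'
Rule 1: Vowel Harmony: all vowels become 'a' (matching first vowel). 'pafor' -> 'pafar'
Rule 2: Consonant Assimilation: no voiced obstruent (b/d/g/v/z) stands immediately before a voiceless consonant (p/t/k/s/f). No change.
Rule 3: Final Devoicing: final consonant 'r' is not one of the voiced obstruents b/d/g/v/z. No change.
Final form: 'pafar'

pafar


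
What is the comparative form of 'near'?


Apply comparative formation (add -er): 'near' -> 'nearer'.

nearer


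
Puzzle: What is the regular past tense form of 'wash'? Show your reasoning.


Apply rule: Add -ed. 'wash' becomes 'washed'.

washed


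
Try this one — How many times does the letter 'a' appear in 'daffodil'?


Letter 'a' in 'daffodil': found at position(s) 2 = 1 occurrence(s).

1


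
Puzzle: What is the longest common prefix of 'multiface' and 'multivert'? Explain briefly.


Compare from the start: 5 characters match: 'multi'. Mismatch at position 6: 'f' vs 'v'.

multi


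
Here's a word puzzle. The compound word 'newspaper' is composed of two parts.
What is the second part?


Split 'newspaper' into 'news' + 'paper'. The second part is 'paper'.

paper


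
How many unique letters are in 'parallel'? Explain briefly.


Unique letters in 'parallel': {a, e, l, p, r} = 5 distinct letters.

5


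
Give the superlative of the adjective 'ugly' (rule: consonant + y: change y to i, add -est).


Apply superlative formation (consonant + y: change y to i, add -est): 'ugly' -> 'ugliest'.

ugliest


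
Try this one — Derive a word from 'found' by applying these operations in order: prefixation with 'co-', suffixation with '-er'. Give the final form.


Step 1: Add prefix 'co-' to 'found' = 'cofound'
Step 2: Add suffix '-er' to 'cofound' = 'cofounder'

cofounder


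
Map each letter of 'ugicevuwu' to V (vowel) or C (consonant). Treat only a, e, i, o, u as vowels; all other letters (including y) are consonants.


Letter mapping: u = V, g = C, i = V, c = C, e = V, v = C, u = V, w = C, u = V.

VCVCVCVCV


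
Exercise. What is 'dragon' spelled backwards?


Reverse 'dragon' character by character: 'nogard'.

nogard


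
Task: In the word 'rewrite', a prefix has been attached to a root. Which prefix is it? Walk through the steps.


The word 'rewrite' = 're' (prefix) + 'write' (root). The prefix is 're'.

re


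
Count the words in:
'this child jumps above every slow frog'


Split into words: this | child | jumps | above | every | slow | frog = 7 words.

7


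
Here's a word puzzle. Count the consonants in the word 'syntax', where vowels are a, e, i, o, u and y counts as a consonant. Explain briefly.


Consonants in 'syntax': s, y, n, t, x = 5 consonants.

5


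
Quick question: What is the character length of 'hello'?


Spell out 'hello' and number each letter: h(1), e(2), l(3), l(4), o(5). Total: 5 letters.

5


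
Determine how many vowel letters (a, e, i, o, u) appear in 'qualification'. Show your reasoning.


Vowels in 'qualification': u, a, i, i, a, i, o = 7 vowels.

7


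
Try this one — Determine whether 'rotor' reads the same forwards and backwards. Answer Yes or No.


Forward: 'rotor'
Reversed: 'rotor'
They are identical.

Yes


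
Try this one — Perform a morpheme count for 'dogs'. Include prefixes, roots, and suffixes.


Decomposition: dog (root) + -s (plural) = 2 morpheme(s)

2 morphemes


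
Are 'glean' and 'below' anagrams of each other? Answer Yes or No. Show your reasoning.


Sorted letters of 'glean': 'aegln'
Sorted letters of 'below': 'below'
They do not match.

No


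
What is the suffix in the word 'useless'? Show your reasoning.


The word 'useless' = 'use' (root) + '-less' (suffix). The suffix is '-less'.

less


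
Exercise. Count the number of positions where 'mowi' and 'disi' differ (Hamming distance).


Alignment:
Position 1: 'm' vs 'd' = DIFFER
Position 2: 'o' vs 'i' = DIFFER
Position 3: 'w' vs 's' = DIFFER
Position 4: 'i' vs 'i' = match
Total differences: 3

3


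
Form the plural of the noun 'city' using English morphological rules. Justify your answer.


Apply rule: Change -y to -ies (consonant + y). 'city' becomes 'cities'.

cities


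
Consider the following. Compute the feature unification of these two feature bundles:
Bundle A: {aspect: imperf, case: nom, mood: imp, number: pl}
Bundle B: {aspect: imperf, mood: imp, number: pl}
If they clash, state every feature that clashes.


Compare features:
aspect: A=imperf vs B=imperf -> unified: imperf
case: A=nom vs B=_ -> unified: nom
mood: A=imp vs B=imp -> unified: imp
number: A=pl vs B=pl -> unified: pl
No clashes found.

Unified: {aspect: imperf, case: nom, mood: imp, number: pl}


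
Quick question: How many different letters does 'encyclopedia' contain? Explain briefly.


Unique letters in 'encyclopedia': {a, c, d, e, i, l, n, o, p, y} = 10 distinct letters.

10


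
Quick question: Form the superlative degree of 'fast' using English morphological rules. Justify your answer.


Apply superlative formation (add -est): 'fast' -> 'fastest'.

fastest


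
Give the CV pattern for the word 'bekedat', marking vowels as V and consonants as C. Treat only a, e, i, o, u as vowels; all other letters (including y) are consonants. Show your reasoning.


Letter mapping: b = C, e = V, k = C, e = V, d = C, a = V, t = C.

CVCVCVC


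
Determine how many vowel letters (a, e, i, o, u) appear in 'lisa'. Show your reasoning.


Vowels in 'lisa': i, a = 2 vowels.

2


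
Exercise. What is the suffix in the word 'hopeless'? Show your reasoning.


The word 'hopeless' = 'hope' (root) + '-less' (suffix). The suffix is '-less'.

less


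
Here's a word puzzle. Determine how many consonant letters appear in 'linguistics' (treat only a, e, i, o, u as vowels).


Consonants in 'linguistics': l, n, g, s, t, c, s = 7 consonants.

7


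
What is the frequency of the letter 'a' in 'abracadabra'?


Letter 'a' in 'abracadabra': found at position(s) 1, 4, 6, 8, 11 = 5 occurrence(s).

5


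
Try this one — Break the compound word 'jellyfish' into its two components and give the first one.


Split 'jellyfish' into 'jelly' + 'fish'. The first part is 'jelly'.

jelly


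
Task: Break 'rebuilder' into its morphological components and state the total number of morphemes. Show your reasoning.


Step 1: Identify prefix: 're' (meaning: again)
Step 2: Identify root: 'build'
Step 3: Identify suffix(es): 'er'
Decomposition: re- (prefix: again) + build (root) + -er (suffix: one who)
Total morphemes: 3

3 morphemes (re- (prefix: again) + build (root) + -er (suffix: one who))


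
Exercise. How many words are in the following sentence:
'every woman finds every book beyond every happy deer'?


Split into words: every | woman | finds | every | book | beyond | every | happy | deer = 9 words.

9


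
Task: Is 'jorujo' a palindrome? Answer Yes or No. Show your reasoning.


Forward: 'jorujo'
Reversed: 'ojuroj'
They differ.

No


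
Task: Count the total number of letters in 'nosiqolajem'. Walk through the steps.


Spell out 'nosiqolajem' and number each letter: n(1), o(2), s(3), i(4), q(5), o(6), l(7), a(8), j(9), e(10), m(11). Total: 11 letters.

11


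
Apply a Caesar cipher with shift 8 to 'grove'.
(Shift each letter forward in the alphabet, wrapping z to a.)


Shift each letter by 8: g -> o, r -> z, o -> w, v -> d, e -> m. Result: 'ozwdm'.

ozwdm


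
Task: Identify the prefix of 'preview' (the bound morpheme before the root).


The word 'preview' = 'pre' (prefix) + 'view' (root). The prefix is 'pre'.

pre


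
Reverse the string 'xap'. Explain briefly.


Reverse 'xap' character by character: 'pax'.

pax


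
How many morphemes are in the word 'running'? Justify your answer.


Decomposition: run (root) + -ing (suffix) = 2 morpheme(s)

2 morphemes


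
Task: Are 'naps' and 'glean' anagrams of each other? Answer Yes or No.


Sorted letters of 'naps': 'anps'
Sorted letters of 'glean': 'aegln'
They do not match.

No


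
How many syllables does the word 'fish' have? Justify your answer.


Break 'fish' into syllables: fish -> fish = 1 syllable

1 syllable


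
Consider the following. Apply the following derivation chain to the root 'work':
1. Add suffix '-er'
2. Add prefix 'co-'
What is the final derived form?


Step 1: Add suffix '-er' to 'work' = 'worker'
Step 2: Add prefix 'co-' to 'worker' = 'coworker'

coworker


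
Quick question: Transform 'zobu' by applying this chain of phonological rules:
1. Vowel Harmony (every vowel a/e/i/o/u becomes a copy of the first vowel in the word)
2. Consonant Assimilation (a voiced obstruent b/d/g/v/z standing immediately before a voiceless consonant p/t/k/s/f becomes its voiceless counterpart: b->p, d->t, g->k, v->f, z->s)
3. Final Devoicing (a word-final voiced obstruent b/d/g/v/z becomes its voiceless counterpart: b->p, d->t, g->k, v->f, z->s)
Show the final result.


Starting form: 'zobu'
Rule 1: Vowel Harmony: all vowels become 'o' (matching first vowel). 'zobu' -> 'zobo'
Rule 2: Consonant Assimilation: no voiced obstruent (b/d/g/v/z) stands immediately before a voiceless consonant (p/t/k/s/f). No change.
Rule 3: Final Devoicing: the word ends in the vowel 'o', not a consonant. No change.
Final form: 'zobo'

zobo


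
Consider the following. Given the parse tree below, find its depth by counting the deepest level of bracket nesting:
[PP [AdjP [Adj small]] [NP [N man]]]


Count bracket nesting levels:
'[' at pos 0: depth = 1
'[' at pos 4: depth = 2
'[' at pos 10: depth = 3
'[' at pos 23: depth = 2
'[' at pos 27: depth = 3
Maximum depth reached: 3

3


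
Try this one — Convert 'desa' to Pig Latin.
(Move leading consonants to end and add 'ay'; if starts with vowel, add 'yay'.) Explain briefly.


'desa': move consonant cluster 'd' to end and add 'ay': 'esaday'.

esaday


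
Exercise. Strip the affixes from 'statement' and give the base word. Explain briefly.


Remove suffix '-ment' from 'statement' to get root 'state'.

state


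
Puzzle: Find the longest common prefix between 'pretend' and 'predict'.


Compare from the start: 3 characters match: 'pre'. Mismatch at position 4: 't' vs 'd'.

pre


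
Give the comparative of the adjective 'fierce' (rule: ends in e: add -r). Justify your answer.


Apply comparative formation (ends in e: add -r): 'fierce' -> 'fiercer'.

fiercer


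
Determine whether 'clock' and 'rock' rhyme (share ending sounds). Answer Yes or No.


Rime (stressed vowel + following sounds) of 'clock': -ock = /ɒk/
Rime of 'rock': -ock = /ɒk/
/ɒk/ and /ɒk/ are the same ending sound, so the words rhyme.

Yes


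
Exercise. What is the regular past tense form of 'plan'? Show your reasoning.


Apply rule: Double final consonant and add -ed. 'plan' becomes 'planned'.

planned


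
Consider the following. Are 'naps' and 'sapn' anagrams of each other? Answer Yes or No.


Sorted letters of 'naps': 'anps'
Sorted letters of 'sapn': 'anps'
They match.

Yes


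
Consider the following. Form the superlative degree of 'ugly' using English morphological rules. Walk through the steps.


Apply superlative formation (consonant + y: change y to i, add -est): 'ugly' -> 'ugliest'.

ugliest


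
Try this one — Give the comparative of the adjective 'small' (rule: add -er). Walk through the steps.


Apply comparative formation (add -er): 'small' -> 'smaller'.

smaller


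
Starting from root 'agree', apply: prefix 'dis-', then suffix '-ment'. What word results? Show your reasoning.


Step 1: Add prefix 'dis-' to 'agree' = 'disagree'
Step 2: Add suffix '-ment' to 'disagree' = 'disagreement'

disagreement


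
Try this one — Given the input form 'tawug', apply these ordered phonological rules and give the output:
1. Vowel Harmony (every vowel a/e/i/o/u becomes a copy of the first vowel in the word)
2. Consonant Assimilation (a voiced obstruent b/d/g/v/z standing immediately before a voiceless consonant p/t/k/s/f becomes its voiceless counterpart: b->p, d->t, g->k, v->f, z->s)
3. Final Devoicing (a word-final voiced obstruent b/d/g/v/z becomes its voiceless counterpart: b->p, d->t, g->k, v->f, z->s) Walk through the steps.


Starting form: 'tawug'
Rule 1: Vowel Harmony: all vowels become 'a' (matching first vowel). 'tawug' -> 'tawag'
Rule 2: Consonant Assimilation: no voiced obstruent (b/d/g/v/z) stands immediately before a voiceless consonant (p/t/k/s/f). No change.
Rule 3: Final Devoicing: word-final voiced obstruent 'g' becomes voiceless 'k'. 'tawag' -> 'tawak'
Final form: 'tawak'

tawak


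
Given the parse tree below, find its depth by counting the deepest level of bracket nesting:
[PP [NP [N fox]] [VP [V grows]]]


Count bracket nesting levels:
'[' at pos 0: depth = 1
'[' at pos 4: depth = 2
'[' at pos 8: depth = 3
'[' at pos 17: depth = 2
'[' at pos 21: depth = 3
Maximum depth reached: 3

3


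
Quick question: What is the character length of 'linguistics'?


Spell out 'linguistics' and number each letter: l(1), i(2), n(3), g(4), u(5), i(6), s(7), t(8), i(9), c(10), s(11). Total: 11 letters.

11


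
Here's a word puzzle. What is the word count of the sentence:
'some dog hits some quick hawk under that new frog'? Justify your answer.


Split into words: some | dog | hits | some | quick | hawk | under | that | new | frog = 10 words.

10


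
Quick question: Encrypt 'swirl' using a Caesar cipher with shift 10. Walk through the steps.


Shift each letter by 10: s -> c, w -> g, i -> s, r -> b, l -> v. Result: 'cgsbv'.

cgsbv


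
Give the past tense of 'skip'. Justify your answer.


Apply rule: Double final consonant and add -ed. 'skip' becomes 'skipped'.

skipped


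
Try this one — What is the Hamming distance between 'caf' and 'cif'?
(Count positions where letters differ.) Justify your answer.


Alignment:
Position 1: 'c' vs 'c' = match
Position 2: 'a' vs 'i' = DIFFER
Position 3: 'f' vs 'f' = match
Total differences: 1

1


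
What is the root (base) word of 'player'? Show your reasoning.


Remove suffix '-er' from 'player' to get root 'play'.

play


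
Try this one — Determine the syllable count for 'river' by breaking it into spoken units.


Break 'river' into syllables: riv-er -> riv | er = 2 syllables

2 syllables


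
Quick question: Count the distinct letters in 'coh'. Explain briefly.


Unique letters in 'coh': {c, h, o} = 3 distinct letters.

3


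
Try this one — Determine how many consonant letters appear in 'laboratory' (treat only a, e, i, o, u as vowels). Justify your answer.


Consonants in 'laboratory': l, b, r, t, r, y = 6 consonants.

6


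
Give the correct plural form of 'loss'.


Apply rule: Add -es (sibilant/fricative ending). 'loss' becomes 'losses'.

losses


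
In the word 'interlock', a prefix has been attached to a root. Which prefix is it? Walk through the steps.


The word 'interlock' = 'inter' (prefix) + 'lock' (root). The prefix is 'inter'.

inter


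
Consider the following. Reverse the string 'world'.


Reverse 'world' character by character: 'dlrow'.

dlrow


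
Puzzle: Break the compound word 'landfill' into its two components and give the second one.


Split 'landfill' into 'land' + 'fill'. The second part is 'fill'.

fill


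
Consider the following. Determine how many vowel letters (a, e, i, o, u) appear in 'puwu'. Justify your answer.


Vowels in 'puwu': u, u = 2 vowels.

2


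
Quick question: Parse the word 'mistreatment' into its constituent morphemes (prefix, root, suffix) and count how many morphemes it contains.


Step 1: Identify prefix: 'mis' (meaning: wrongly)
Step 2: Identify root: 'treat'
Step 3: Identify suffix(es): 'ment'
Decomposition: mis- (prefix: wrongly) + treat (root) + -ment (suffix: action/result)
Total morphemes: 3

3 morphemes (mis- (prefix: wrongly) + treat (root) + -ment (suffix: action/result))


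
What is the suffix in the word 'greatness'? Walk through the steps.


The word 'greatness' = 'great' (root) + '-ness' (suffix). The suffix is '-ness'.

ness


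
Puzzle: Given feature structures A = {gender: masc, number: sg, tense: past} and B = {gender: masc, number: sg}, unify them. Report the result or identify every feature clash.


Compare features:
gender: A=masc vs B=masc -> unified: masc
number: A=sg vs B=sg -> unified: sg
tense: A=past vs B=_ -> unified: past
No clashes found.

Unified: {gender: masc, number: sg, tense: past}


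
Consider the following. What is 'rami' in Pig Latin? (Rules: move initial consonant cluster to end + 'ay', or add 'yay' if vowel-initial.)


'rami': move consonant cluster 'r' to end and add 'ay': 'amiray'.

amiray


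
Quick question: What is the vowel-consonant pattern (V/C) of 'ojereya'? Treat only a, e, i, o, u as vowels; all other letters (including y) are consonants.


Letter mapping: o = V, j = C, e = V, r = C, e = V, y = C, a = V.

VCVCVCV


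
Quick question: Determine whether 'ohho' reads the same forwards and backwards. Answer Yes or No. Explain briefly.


Forward: 'ohho'
Reversed: 'ohho'
They are identical.

Yes


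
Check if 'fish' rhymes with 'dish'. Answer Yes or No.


Rime (stressed vowel + following sounds) of 'fish': -ish = /ɪʃ/
Rime of 'dish': -ish = /ɪʃ/
/ɪʃ/ and /ɪʃ/ are the same ending sound, so the words rhyme.

Yes


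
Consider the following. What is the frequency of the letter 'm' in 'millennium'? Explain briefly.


Letter 'm' in 'millennium': found at position(s) 1, 10 = 2 occurrence(s).

2


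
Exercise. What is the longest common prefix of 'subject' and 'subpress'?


Compare from the start: 3 characters match: 'sub'. Mismatch at position 4: 'j' vs 'p'.

sub


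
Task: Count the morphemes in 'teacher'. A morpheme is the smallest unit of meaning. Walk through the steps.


Decomposition: teach (root) + -er (suffix) = 2 morpheme(s)

2 morphemes


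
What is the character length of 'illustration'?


Spell out 'illustration' and number each letter: i(1), l(2), l(3), u(4), s(5), t(6), r(7), a(8), t(9), i(10), o(11), n(12). Total: 12 letters.

12


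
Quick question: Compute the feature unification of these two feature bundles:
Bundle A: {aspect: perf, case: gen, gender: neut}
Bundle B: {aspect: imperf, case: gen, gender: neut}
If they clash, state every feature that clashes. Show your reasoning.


Compare features:
aspect: A=perf vs B=imperf -> CLASH
case: A=gen vs B=gen -> unified: gen
gender: A=neut vs B=neut -> unified: neut
Clash detected on feature 'aspect' (perf vs imperf); unification fails.

CLASH on 'aspect' (perf vs imperf)


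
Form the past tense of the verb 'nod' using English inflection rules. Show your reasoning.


Apply rule: Double final consonant and add -ed. 'nod' becomes 'nodded'.

nodded


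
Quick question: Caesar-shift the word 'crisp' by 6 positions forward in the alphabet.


Shift each letter by 6: c -> i, r -> x, i -> o, s -> y, p -> v. Result: 'ixoyv'.

ixoyv


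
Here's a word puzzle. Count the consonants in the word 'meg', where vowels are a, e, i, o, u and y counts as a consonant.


Consonants in 'meg': m, g = 2 consonants.

2


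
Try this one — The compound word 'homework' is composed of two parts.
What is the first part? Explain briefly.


Split 'homework' into 'home' + 'work'. The first part is 'home'.

home


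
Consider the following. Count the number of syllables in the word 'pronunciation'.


Break 'pronunciation' into syllables: pro-nun-ci-a-tion -> pro | nun | ci | a | tion = 5 syllables

5 syllables


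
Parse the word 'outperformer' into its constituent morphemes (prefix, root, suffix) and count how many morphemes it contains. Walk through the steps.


Step 1: Identify prefix: 'out' (meaning: surpass)
Step 2: Identify root: 'perform'
Step 3: Identify suffix(es): 'er'
Decomposition: out- (prefix: surpass) + perform (root) + -er (suffix: one who)
Total morphemes: 3

3 morphemes (out- (prefix: surpass) + perform (root) + -er (suffix: one who))


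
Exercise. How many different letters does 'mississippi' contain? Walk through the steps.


Unique letters in 'mississippi': {i, m, p, s} = 4 distinct letters.

4


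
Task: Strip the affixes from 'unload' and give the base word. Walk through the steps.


Remove prefix 'un' from 'unload' to get root 'load'.

load


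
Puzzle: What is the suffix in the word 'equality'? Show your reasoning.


The word 'equality' = 'equal' (root) + '-ity' (suffix). The suffix is '-ity'.

ity


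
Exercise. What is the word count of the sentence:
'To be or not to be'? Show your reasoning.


Split into words: To | be | or | not | to | be = 6 words.

6


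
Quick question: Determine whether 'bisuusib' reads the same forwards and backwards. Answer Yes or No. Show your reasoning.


Forward: 'bisuusib'
Reversed: 'bisuusib'
They are identical.

Yes


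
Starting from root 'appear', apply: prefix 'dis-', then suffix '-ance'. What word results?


Step 1: Add prefix 'dis-' to 'appear' = 'disappear'
Step 2: Add suffix '-ance' to 'disappear' = 'disappearance'

disappearance


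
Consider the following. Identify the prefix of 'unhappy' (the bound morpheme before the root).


The word 'unhappy' = 'un' (prefix) + 'happy' (root). The prefix is 'un'.

un


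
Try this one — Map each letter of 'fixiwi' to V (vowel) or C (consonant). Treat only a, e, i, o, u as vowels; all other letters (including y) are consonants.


Letter mapping: f = C, i = V, x = C, i = V, w = C, i = V.

CVCVCV


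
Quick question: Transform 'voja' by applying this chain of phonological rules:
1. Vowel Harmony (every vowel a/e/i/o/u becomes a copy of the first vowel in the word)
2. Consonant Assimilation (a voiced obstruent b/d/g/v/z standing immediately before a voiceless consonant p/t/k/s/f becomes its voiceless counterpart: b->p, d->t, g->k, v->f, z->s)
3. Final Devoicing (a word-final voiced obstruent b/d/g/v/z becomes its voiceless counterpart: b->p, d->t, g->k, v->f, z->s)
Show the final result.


Starting form: 'voja'
Rule 1: Vowel Harmony: all vowels become 'o' (matching first vowel). 'voja' -> 'vojo'
Rule 2: Consonant Assimilation: no voiced obstruent (b/d/g/v/z) stands immediately before a voiceless consonant (p/t/k/s/f). No change.
Rule 3: Final Devoicing: the word ends in the vowel 'o', not a consonant. No change.
Final form: 'vojo'

vojo


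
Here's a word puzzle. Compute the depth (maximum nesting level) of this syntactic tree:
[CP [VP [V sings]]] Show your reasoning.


Count bracket nesting levels:
'[' at pos 0: depth = 1
'[' at pos 4: depth = 2
'[' at pos 8: depth = 3
Maximum depth reached: 3

3


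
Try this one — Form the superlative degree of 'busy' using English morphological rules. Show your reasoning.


Apply superlative formation (consonant + y: change y to i, add -est): 'busy' -> 'busiest'.

busiest


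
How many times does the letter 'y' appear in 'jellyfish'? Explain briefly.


Letter 'y' in 'jellyfish': found at position(s) 5 = 1 occurrence(s).

1


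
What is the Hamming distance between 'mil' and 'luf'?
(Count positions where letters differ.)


Alignment:
Position 1: 'm' vs 'l' = DIFFER
Position 2: 'i' vs 'u' = DIFFER
Position 3: 'l' vs 'f' = DIFFER
Total differences: 3

3


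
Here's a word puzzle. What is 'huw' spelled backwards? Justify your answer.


Reverse 'huw' character by character: 'wuh'.

wuh


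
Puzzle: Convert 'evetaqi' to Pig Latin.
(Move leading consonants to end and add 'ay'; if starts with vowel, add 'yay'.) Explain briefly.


'evetaqi' starts with a vowel, so add 'yay': 'evetaqiyay'.

evetaqiyay


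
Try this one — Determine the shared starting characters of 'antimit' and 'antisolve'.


Compare from the start: 4 characters match: 'anti'. Mismatch at position 5: 'm' vs 's'.

anti


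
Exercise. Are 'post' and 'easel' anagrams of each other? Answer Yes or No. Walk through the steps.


Sorted letters of 'post': 'opst'
Sorted letters of 'easel': 'aeels'
They do not match.

No


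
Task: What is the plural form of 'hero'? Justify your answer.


Apply rule: Add -es (consonant + o). 'hero' becomes 'heroes'.

heroes


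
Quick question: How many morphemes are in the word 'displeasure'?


Decomposition: dis- (prefix) + please (root) + -ure (suffix) = 3 morpheme(s)

3 morphemes


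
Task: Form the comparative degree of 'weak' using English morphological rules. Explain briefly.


Apply comparative formation (add -er): 'weak' -> 'weaker'.

weaker


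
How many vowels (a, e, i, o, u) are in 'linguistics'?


Vowels in 'linguistics': i, u, i, i = 4 vowels.

4


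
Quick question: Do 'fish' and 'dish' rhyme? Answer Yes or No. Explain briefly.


Rime (stressed vowel + following sounds) of 'fish': -ish = /ɪʃ/
Rime of 'dish': -ish = /ɪʃ/
/ɪʃ/ and /ɪʃ/ are the same ending sound, so the words rhyme.

Yes


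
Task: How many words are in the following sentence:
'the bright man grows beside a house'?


Split into words: the | bright | man | grows | beside | a | house = 7 words.

7


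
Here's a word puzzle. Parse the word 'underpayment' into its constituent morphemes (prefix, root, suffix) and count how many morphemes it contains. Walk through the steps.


Step 1: Identify prefix: 'under' (meaning: beneath/insufficient)
Step 2: Identify root: 'pay'
Step 3: Identify suffix(es): 'ment'
Decomposition: under- (prefix: beneath/insufficient) + pay (root) + -ment (suffix: action/result)
Total morphemes: 3

3 morphemes (under- (prefix: beneath/insufficient) + pay (root) + -ment (suffix: action/result))


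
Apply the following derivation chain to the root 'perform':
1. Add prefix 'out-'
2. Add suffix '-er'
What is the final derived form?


Step 1: Add prefix 'out-' to 'perform' = 'outperform'
Step 2: Add suffix '-er' to 'outperform' = 'outperformer'

outperformer


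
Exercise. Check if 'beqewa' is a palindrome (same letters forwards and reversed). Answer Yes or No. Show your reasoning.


Forward: 'beqewa'
Reversed: 'aweqeb'
They differ.

No


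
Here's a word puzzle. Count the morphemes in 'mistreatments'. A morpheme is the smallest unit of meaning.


Decomposition: mis- (prefix) + treat (root) + -ment (suffix) + -s (plural) = 4 morpheme(s)

4 morphemes


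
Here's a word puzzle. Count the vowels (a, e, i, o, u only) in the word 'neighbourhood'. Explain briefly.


Vowels in 'neighbourhood': e, i, o, u, o, o = 6 vowels.

6


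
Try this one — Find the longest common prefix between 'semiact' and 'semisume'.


Compare from the start: 4 characters match: 'semi'. Mismatch at position 5: 'a' vs 's'.

semi


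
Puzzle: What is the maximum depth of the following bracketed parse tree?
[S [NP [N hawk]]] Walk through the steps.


Count bracket nesting levels:
'[' at pos 0: depth = 1
'[' at pos 3: depth = 2
'[' at pos 7: depth = 3
Maximum depth reached: 3

3


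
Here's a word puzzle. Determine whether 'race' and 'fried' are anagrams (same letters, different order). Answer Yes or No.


Sorted letters of 'race': 'acer'
Sorted letters of 'fried': 'defir'
They do not match.

No


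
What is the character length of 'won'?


Spell out 'won' and number each letter: w(1), o(2), n(3). Total: 3 letters.

3


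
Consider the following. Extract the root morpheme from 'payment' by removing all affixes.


Remove suffix '-ment' from 'payment' to get root 'pay'.

pay


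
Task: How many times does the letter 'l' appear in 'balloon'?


Letter 'l' in 'balloon': found at position(s) 3, 4 = 2 occurrence(s).

2


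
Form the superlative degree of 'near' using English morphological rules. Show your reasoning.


Apply superlative formation (add -est): 'near' -> 'nearest'.

nearest


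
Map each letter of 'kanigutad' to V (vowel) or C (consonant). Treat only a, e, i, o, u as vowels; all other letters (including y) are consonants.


Letter mapping: k = C, a = V, n = C, i = V, g = C, u = V, t = C, a = V, d = C.

CVCVCVCVC


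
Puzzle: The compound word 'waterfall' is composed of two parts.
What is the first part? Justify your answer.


Split 'waterfall' into 'water' + 'fall'. The first part is 'water'.

water


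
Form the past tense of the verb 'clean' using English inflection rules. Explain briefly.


Apply rule: Add -ed. 'clean' becomes 'cleaned'.

cleaned


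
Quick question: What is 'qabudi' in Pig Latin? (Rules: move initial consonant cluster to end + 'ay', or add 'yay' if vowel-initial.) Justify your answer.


'qabudi': move consonant cluster 'q' to end and add 'ay': 'abudiqay'.

abudiqay


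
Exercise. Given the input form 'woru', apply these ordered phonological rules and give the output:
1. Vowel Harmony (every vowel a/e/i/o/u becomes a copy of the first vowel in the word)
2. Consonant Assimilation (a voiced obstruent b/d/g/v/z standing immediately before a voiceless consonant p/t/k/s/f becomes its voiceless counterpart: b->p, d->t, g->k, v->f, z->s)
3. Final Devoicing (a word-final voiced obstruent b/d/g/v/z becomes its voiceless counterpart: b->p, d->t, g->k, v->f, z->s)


Starting form: 'woru'
Rule 1: Vowel Harmony: all vowels become 'o' (matching first vowel). 'woru' -> 'woro'
Rule 2: Consonant Assimilation: no voiced obstruent (b/d/g/v/z) stands immediately before a voiceless consonant (p/t/k/s/f). No change.
Rule 3: Final Devoicing: the word ends in the vowel 'o', not a consonant. No change.
Final form: 'woro'

woro


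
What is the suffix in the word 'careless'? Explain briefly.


The word 'careless' = 'care' (root) + '-less' (suffix). The suffix is '-less'.

less


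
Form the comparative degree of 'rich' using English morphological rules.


Apply comparative formation (add -er): 'rich' -> 'richer'.

richer


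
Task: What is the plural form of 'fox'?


Apply rule: Add -es (sibilant/fricative ending). 'fox' becomes 'foxes'.

foxes


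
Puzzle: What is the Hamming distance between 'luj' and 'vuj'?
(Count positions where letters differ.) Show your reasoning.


Alignment:
Position 1: 'l' vs 'v' = DIFFER
Position 2: 'u' vs 'u' = match
Position 3: 'j' vs 'j' = match
Total differences: 1

1
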